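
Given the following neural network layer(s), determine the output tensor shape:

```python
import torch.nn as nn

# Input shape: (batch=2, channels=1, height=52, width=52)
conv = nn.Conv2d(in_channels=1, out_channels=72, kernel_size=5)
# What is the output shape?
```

Input: (2, 1, 52, 52) -> Output: (2, 72, 48, 48)

Answer: (2, 72, 48, 48)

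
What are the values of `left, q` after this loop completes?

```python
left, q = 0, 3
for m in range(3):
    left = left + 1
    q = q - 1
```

left goes 0→3, q goes 3→0
`left, q` takes the values: (0, 3) → (1, 3) → (1, 2) → (2, 2) → (2, 1) → (3, 1) → (3, 0)

Answer: 3, 0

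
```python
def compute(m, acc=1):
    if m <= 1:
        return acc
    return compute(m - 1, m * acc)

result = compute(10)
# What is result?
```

Accumulator trace (n, acc): (10, 1) -> (9, 10) -> (8, 90) -> (7, 720) -> (6, 5040) -> (5, 30240) -> (4, 151200) -> (3, 604800) -> (2, 1814400) -> (1, 3628800) -> return 3628800

Answer: 3628800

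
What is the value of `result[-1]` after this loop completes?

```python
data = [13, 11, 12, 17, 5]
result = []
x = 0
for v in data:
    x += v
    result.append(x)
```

Cumulative sum ends at 58
`result` takes the values: [] → [13] → [13, 24] → [13, 24, 36] → [13, 24, 36, 53] → [13, 24, 36, 53, 58]
So `result[-1]` = 58

Answer: 58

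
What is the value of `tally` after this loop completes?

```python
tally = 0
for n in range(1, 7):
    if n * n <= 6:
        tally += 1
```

Count numbers where n² ≤ 6
`tally` takes the values: 0 → 1 → 2

Answer: 2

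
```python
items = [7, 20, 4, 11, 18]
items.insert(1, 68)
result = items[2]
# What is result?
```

Trace:
`items = [7, 20, 4, 11, 18]` → items = [7, 20, 4, 11, 18]
`items.insert(1, 68)` → items = [7, 68, 20, 4, 11, 18]
`result = items[2]` → result = 20
So result = 20

Answer: 20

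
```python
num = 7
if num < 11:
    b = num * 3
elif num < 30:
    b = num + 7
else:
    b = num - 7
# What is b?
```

Trace:
`num = 7` → num = 7
`if num < 11: ...` → num < 11 is True → b = 21
So b = 21

Answer: 21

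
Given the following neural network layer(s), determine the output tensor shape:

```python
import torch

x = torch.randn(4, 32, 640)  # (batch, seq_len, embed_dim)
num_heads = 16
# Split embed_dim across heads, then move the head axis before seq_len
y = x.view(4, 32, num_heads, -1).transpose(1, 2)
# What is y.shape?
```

Input: (4, 32, 640) -> head_dim = 640 // 16 = 40; after view: (4, 32, 16, 40) -> after transpose(1, 2): (4, 16, 32, 40) -> Output: (4, 16, 32, 40)

Answer: (4, 16, 32, 40)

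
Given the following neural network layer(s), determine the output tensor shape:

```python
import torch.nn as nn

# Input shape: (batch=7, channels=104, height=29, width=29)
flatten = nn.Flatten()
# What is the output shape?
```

Input: (7, 104, 29, 29) -> Output: (7, 87464)

Answer: (7, 87464)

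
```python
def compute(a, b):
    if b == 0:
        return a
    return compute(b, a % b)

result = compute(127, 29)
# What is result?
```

compute(127, 29) -> compute(29, 11) -> compute(11, 7) -> compute(7, 4) -> compute(4, 3) -> compute(3, 1) -> compute(1, 0) -> 1

Answer: 1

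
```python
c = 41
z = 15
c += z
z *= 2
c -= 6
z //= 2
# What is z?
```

Trace:
`c = 41` → c = 41
`z = 15` → z = 15
`c += z` → c = 56
`z *= 2` → z = 30
`c -= 6` → c = 50
`z //= 2` → z = 15
So z = 15

Answer: 15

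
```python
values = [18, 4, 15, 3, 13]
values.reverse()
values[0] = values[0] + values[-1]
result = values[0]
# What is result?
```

Trace:
`values = [18, 4, 15, 3, 13]` → values = [18, 4, 15, 3, 13]
`values.reverse()` → values = [13, 3, 15, 4, 18]
`values[0] = values[0] + values[-1]` → values = [31, 3, 15, 4, 18]
`result = values[0]` → result = 31
So result = 31

Answer: 31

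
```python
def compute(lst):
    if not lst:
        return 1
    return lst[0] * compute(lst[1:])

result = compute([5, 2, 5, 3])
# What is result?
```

Product over [5, 2, 5, 3] = 5 * 2 * 5 * 3 = 150

Answer: 150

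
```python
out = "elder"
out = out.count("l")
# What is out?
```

Trace:
`out = "elder"` → out = 'elder'
`out = out.count("l")` → out = 1
So out = 1

Answer: 1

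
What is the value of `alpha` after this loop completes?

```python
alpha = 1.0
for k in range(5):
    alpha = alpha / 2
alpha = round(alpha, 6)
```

Halving LR 5 times: 1 / 2^5
`alpha` takes the values: 1.0 → 0.5 → 0.25 → 0.125 → 0.0625 → 0.03125

Answer: 0.03125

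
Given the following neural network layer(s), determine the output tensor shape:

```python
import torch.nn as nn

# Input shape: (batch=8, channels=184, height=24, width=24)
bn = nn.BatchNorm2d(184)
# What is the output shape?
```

Input: (8, 184, 24, 24) -> Output: (8, 184, 24, 24)

Answer: (8, 184, 24, 24)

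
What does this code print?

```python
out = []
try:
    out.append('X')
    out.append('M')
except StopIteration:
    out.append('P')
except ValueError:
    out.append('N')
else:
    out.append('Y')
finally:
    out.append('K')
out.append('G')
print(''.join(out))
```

Execution trace: 'X' (try body) → 'M' (try body, no exception) → 'Y' (else) → 'K' (finally) → 'G' (after the try/except). Output: XMYKG

Answer: XMYKG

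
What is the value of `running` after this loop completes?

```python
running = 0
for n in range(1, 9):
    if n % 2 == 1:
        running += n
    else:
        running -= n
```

Add odd, subtract even
`running` takes the values: 0 → 1 → -1 → 2 → -2 → 3 → -3 → 4 → -4

Answer: -4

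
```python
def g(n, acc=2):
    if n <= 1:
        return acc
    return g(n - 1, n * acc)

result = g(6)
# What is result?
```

Accumulator trace (n, acc): (6, 2) -> (5, 12) -> (4, 60) -> (3, 240) -> (2, 720) -> (1, 1440) -> return 1440

Answer: 1440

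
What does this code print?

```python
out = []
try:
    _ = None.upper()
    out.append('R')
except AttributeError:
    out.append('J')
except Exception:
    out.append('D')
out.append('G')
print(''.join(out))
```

Execution trace: 'J' (except AttributeError) → 'G' (after the try/except). Output: JG

Answer: JG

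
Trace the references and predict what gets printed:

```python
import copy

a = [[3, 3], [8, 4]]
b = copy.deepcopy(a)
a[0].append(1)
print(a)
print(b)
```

Key concept: deep copy is fully independent.
Step by step:
`a = [[3, 3], [8, 4]]` → a = [[3, 3], [8, 4]]
`b = copy.deepcopy(a)` → b = [[3, 3], [8, 4]]
`a[0].append(1)` → a = [[3, 3, 1], [8, 4]]
`print(a)` → prints [[3, 3, 1], [8, 4]]
`print(b)` → prints [[3, 3], [8, 4]]

Answer:
[[3, 3, 1], [8, 4]]
[[3, 3], [8, 4]]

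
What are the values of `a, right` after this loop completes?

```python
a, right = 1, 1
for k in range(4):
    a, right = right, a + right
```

Fibonacci: after 4 iterations
`a, right` takes the values: (1, 1) → (1, 2) → (2, 3) → (3, 5) → (5, 8)

Answer: 5, 8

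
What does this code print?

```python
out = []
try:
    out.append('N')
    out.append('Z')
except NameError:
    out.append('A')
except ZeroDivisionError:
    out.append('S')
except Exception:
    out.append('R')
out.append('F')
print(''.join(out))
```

Execution trace: 'N' (try body) → 'Z' (try body, no exception) → 'F' (after the try/except). Output: NZF

Answer: NZF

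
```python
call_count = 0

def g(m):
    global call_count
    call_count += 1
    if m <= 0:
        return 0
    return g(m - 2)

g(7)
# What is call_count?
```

Linear recursion stepping by 2: 5 calls from m=7 down to ≤0.

Answer: 5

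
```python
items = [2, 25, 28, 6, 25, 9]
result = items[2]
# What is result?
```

Trace:
`items = [2, 25, 28, 6, 25, 9]` → items = [2, 25, 28, 6, 25, 9]
`result = items[2]` → result = 28
So result = 28

Answer: 28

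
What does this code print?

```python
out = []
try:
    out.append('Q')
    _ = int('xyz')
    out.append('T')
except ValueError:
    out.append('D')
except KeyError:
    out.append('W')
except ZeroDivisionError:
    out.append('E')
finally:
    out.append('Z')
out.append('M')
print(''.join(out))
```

Execution trace: 'Q' (try body) → 'D' (except ValueError) → 'Z' (finally) → 'M' (after the try/except). Output: QDZM

Answer: QDZM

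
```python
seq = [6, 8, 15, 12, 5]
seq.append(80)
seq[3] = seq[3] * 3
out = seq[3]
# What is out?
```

Trace:
`seq = [6, 8, 15, 12, 5]` → seq = [6, 8, 15, 12, 5]
`seq.append(80)` → seq = [6, 8, 15, 12, 5, 80]
`seq[3] = seq[3] * 3` → seq = [6, 8, 15, 36, 5, 80]
`out = seq[3]` → out = 36
So out = 36

Answer: 36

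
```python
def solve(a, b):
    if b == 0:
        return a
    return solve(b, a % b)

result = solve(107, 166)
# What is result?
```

solve(107, 166) -> solve(166, 107) -> solve(107, 59) -> solve(59, 48) -> solve(48, 11) -> solve(11, 4) -> solve(4, 3) -> solve(3, 1) -> solve(1, 0) -> 1

Answer: 1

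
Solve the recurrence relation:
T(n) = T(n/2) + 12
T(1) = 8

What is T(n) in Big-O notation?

Each step divides n by 2 and adds 12. After log_2(n) steps we reach T(1)=8. So T(n) = 12·log_2(n) + 8 = O(log n).

Answer: O(log n)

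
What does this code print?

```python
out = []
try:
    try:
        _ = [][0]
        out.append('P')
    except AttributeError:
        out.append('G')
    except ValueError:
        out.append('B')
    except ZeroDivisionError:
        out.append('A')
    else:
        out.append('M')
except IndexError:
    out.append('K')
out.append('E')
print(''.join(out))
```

Execution trace: 'K' (outer except IndexError) → 'E' (after the try/except). Output: KE

Answer: KE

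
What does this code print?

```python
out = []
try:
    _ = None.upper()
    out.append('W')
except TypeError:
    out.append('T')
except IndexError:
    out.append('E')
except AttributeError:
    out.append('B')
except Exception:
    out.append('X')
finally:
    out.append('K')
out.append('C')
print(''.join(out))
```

Execution trace: 'B' (except AttributeError) → 'K' (finally) → 'C' (after the try/except). Output: BKC

Answer: BKC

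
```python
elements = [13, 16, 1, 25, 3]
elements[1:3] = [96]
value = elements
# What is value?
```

Trace:
`elements = [13, 16, 1, 25, 3]` → elements = [13, 16, 1, 25, 3]
`elements[1:3] = [96]` → elements = [13, 96, 25, 3]
`value = elements` → value = [13, 96, 25, 3]
So value = [13, 96, 25, 3]

Answer: [13, 96, 25, 3]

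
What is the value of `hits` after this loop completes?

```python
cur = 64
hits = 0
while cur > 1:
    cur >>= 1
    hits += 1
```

Count right shifts until 1
`hits` takes the values: 0 → 1 → 2 → 3 → 4 → 5 → 6

Answer: 6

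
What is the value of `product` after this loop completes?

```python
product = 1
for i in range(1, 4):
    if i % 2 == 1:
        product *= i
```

Product of odd numbers 1 to 3
`product` takes the values: 1 → 3

Answer: 3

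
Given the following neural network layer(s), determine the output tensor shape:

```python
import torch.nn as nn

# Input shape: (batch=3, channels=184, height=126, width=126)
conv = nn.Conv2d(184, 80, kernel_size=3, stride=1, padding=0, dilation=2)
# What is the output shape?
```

Input: (3, 184, 126, 126) -> Output: (3, 80, 122, 122)

Answer: (3, 80, 122, 122)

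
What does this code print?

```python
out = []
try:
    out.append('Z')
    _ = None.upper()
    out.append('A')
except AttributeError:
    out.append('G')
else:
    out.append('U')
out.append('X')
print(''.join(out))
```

Execution trace: 'Z' (try body) → 'G' (except AttributeError) → 'X' (after the try/except). Output: ZGX

Answer: ZGX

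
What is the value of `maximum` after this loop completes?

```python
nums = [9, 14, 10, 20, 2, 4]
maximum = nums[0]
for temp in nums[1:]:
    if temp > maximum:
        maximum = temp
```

Maximum of [9, 14, 10, 20, 2, 4]
`maximum` takes the values: 9 → 14 → 20

Answer: 20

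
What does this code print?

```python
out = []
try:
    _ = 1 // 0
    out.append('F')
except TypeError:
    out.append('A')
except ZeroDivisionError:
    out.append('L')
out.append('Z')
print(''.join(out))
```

Execution trace: 'L' (except ZeroDivisionError) → 'Z' (after the try/except). Output: LZ

Answer: LZ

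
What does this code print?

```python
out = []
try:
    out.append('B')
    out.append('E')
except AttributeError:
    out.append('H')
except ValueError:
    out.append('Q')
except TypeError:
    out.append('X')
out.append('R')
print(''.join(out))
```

Execution trace: 'B' (try body) → 'E' (try body, no exception) → 'R' (after the try/except). Output: BER

Answer: BER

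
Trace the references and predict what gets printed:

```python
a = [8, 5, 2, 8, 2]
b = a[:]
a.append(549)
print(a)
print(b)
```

Key concept: slice [:] creates copy.
Step by step:
`a = [8, 5, 2, 8, 2]` → a = [8, 5, 2, 8, 2]
`b = a[:]` → b = [8, 5, 2, 8, 2]
`a.append(549)` → a = [8, 5, 2, 8, 2, 549]
`print(a)` → prints [8, 5, 2, 8, 2, 549]
`print(b)` → prints [8, 5, 2, 8, 2]

Answer:
[8, 5, 2, 8, 2, 549]
[8, 5, 2, 8, 2]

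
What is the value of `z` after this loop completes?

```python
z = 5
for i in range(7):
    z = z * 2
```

Multiply by 2, 7 times: 5 * 2^7 = 640
`z` takes the values: 5 → 10 → 20 → 40 → 80 → 160 → 320 → 640

Answer: 640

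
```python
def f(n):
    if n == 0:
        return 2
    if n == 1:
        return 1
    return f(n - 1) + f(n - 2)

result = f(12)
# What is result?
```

Build up from base cases: f(0)=2, f(1)=1, f(2)=3, f(3)=4, f(4)=7, f(5)=11, f(6)=18, ..., f(12)=322

Answer: 322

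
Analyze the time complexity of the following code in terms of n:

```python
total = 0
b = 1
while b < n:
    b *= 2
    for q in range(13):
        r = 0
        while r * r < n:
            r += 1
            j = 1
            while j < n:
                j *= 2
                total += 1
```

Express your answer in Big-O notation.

Each loop level contributes: log n × 1 × √n × log n. Multiplying the contributions gives O(√n log² n).

Answer: O(√n log² n)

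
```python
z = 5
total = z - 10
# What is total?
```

Trace:
`z = 5` → z = 5
`total = z - 10` → total = -5
So total = -5

Answer: -5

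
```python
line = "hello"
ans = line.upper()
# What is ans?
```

Trace:
`line = "hello"` → line = 'hello'
`ans = line.upper()` → ans = 'HELLO'
So ans = 'HELLO'

Answer: 'HELLO'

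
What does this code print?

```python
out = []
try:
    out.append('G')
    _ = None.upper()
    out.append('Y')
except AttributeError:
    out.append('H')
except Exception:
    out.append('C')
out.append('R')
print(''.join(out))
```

Execution trace: 'G' (try body) → 'H' (except AttributeError) → 'R' (after the try/except). Output: GHR

Answer: GHR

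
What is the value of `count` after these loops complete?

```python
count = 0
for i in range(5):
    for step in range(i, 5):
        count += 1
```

Upper triangle: 5 + 4 + ... + 1
`count` takes the values: 0 → 1 → 2 → 3 → 4 → 5 → 6 → 7 → 8 → 9 → 10 → 11 → 12 → 13 → 14 → 15

Answer: 15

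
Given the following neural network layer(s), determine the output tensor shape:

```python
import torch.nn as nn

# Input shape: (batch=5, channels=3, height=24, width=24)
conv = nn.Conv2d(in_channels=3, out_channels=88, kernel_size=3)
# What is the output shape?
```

Input: (5, 3, 24, 24) -> Output: (5, 88, 22, 22)

Answer: (5, 88, 22, 22)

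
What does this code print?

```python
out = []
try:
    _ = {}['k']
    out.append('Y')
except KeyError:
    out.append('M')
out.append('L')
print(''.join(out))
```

Execution trace: 'M' (except KeyError) → 'L' (after the try/except). Output: ML

Answer: ML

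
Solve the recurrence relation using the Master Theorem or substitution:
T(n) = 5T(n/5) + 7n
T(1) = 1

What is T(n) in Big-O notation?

By Master Theorem: a=5, b=5, f(n)=7n. Since log_5(5) = 1 and f(n) = Θ(n^1), Case 2 applies. T(n) = O(n log n).

Answer: O(n log n)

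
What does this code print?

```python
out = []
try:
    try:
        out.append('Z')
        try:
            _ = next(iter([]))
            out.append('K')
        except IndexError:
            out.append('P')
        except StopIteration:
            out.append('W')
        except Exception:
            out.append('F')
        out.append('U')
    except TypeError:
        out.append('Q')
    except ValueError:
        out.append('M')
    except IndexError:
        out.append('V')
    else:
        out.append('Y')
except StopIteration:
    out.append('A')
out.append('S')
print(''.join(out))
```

Execution trace: 'Z' (try body) → 'W' (inner except StopIteration) → 'U' (try body, no exception) → 'Y' (else) → 'S' (after the try/except). Output: ZWUYS

Answer: ZWUYS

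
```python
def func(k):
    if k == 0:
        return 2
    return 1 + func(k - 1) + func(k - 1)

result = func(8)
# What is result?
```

func(k) = 1 + 2·func(k-1), func(0)=2. Closed form: (2+1)·2^8 - 1 = 767.

Answer: 767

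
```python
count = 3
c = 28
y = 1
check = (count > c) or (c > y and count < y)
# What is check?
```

Trace:
`count = 3` → count = 3
`c = 28` → c = 28
`y = 1` → y = 1
`check = (count > c) or (c > y and count < y)` → check = False
So check = False

Answer: False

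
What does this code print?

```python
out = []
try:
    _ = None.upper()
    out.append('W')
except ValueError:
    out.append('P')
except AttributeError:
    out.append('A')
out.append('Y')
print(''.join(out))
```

Execution trace: 'A' (except AttributeError) → 'Y' (after the try/except). Output: AY

Answer: AY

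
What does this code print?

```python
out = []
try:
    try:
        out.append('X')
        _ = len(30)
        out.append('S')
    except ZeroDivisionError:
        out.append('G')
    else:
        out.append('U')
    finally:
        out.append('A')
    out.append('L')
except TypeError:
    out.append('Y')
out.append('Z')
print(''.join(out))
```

Execution trace: 'X' (inner try body) → 'A' (inner finally) → 'Y' (except TypeError) → 'Z' (after the try/except). Output: XAYZ

Answer: XAYZ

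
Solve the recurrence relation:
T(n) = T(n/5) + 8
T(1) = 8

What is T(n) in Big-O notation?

Each step divides n by 5 and adds 8. After log_5(n) steps we reach T(1)=8. So T(n) = 8·log_5(n) + 8 = O(log n).

Answer: O(log n)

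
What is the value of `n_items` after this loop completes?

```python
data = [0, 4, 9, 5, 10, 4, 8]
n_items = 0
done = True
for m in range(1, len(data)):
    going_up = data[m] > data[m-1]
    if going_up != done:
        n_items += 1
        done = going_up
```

Count direction changes in [0, 4, 9, 5, 10, 4, 8]
`n_items` takes the values: 0 → 1 → 2 → 3 → 4

Answer: 4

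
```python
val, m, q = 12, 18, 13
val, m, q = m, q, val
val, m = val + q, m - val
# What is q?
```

Trace:
`val, m, q = 12, 18, 13` → val = 12; m = 18; q = 13
`val, m, q = m, q, val` → val = 18; m = 13; q = 12
`val, m = val + q, m - val` → val = 30; m = -5
So q = 12

Answer: 12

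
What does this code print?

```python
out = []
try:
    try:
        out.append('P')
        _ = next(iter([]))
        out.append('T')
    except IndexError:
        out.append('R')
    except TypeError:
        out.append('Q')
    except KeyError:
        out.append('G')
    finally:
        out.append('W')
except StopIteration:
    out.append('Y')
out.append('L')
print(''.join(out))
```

Execution trace: 'P' (try body) → 'W' (finally) → 'Y' (outer except StopIteration) → 'L' (after the try/except). Output: PWYL

Answer: PWYL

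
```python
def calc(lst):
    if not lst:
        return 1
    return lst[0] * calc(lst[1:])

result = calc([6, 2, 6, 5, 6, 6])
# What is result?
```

Product over [6, 2, 6, 5, 6, 6] = 6 * 2 * 6 * 5 * 6 * 6 = 12960

Answer: 12960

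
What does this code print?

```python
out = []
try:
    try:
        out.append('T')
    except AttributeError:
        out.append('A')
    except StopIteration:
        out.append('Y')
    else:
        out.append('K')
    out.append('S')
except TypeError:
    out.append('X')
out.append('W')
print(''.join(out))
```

Execution trace: 'T' (inner try body, no exception) → 'K' (inner else) → 'S' (try body, no exception) → 'W' (after the try/except). Output: TKSW

Answer: TKSW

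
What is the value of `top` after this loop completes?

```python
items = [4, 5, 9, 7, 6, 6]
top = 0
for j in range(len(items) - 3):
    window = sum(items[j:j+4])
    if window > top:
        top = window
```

Max sum of 4-element window in [4, 5, 9, 7, 6, 6]
`top` takes the values: 0 → 25 → 27 → 28

Answer: 28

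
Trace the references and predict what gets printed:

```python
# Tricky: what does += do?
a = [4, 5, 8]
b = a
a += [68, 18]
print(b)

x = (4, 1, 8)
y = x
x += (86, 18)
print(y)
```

Key concept: += behavior differs for mutable vs immutable.
Step by step:
`a = [4, 5, 8]` → a = [4, 5, 8]
`b = a` → b = [4, 5, 8] (same object as a)
`a += [68, 18]` → a = [4, 5, 8, 68, 18] (same object as b); b = [4, 5, 8, 68, 18] (same object as a)
`print(b)` → prints [4, 5, 8, 68, 18]
`x = (4, 1, 8)` → x = (4, 1, 8)
`y = x` → y = (4, 1, 8)
`x += (86, 18)` → x = (4, 1, 8, 86, 18)
`print(y)` → prints (4, 1, 8)

Answer:
[4, 5, 8, 68, 18]
(4, 1, 8)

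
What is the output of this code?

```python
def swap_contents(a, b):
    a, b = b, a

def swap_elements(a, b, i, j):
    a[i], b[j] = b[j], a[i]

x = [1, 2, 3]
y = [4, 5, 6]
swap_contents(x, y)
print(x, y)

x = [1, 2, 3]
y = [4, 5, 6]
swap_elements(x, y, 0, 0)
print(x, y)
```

Key concept: parameter rebinding vs mutation.
Step by step:
`x = [1, 2, 3]` → x = [1, 2, 3]
`y = [4, 5, 6]` → y = [4, 5, 6]
`swap_contents(x, y)` → no visible change to tracked variables
`print(x, y)` → prints [1, 2, 3] [4, 5, 6]
`x = [1, 2, 3]` → x = [1, 2, 3]
`y = [4, 5, 6]` → y = [4, 5, 6]
`swap_elements(x, y, 0, 0)` → x = [4, 2, 3]; y = [1, 5, 6]
`print(x, y)` → prints [4, 2, 3] [1, 5, 6]

Answer:
[1, 2, 3] [4, 5, 6]
[4, 2, 3] [1, 5, 6]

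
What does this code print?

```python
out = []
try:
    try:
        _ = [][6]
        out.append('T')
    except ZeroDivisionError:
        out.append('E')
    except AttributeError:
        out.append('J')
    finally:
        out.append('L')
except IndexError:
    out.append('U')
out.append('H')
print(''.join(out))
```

Execution trace: 'L' (finally) → 'U' (outer except IndexError) → 'H' (after the try/except). Output: LUH

Answer: LUH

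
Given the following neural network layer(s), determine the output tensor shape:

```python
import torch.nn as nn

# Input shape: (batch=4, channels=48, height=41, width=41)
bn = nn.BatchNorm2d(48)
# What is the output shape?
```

Input: (4, 48, 41, 41) -> Output: (4, 48, 41, 41)

Answer: (4, 48, 41, 41)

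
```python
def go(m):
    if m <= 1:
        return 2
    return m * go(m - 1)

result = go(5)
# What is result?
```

go(5) = 5 * 4 * 3 * 2 * 2 = 240

Answer: 240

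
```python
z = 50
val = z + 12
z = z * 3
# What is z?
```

Trace:
`z = 50` → z = 50
`val = z + 12` → val = 62
`z = z * 3` → z = 150
So z = 150

Answer: 150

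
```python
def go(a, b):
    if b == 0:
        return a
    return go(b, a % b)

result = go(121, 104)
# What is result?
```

go(121, 104) -> go(104, 17) -> go(17, 2) -> go(2, 1) -> go(1, 0) -> 1

Answer: 1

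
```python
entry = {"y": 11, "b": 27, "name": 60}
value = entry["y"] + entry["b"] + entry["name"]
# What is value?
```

Trace:
`entry = {"y": 11, "b": 27, "name": 60}` → entry = {'y': 11, 'b': 27, 'name': 60}
`value = entry["y"] + entry["b"] + entry["name"]` → value = 98
So value = 98

Answer: 98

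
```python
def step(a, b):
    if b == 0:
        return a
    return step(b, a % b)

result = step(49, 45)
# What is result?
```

step(49, 45) -> step(45, 4) -> step(4, 1) -> step(1, 0) -> 1

Answer: 1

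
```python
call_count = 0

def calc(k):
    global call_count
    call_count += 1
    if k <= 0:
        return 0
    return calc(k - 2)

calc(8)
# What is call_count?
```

Linear recursion stepping by 2: 5 calls from k=8 down to ≤0.

Answer: 5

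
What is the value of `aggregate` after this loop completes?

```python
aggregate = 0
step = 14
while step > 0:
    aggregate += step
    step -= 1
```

Sum 14 down to 1
`aggregate` takes the values: 0 → 14 → 27 → 39 → 50 → 60 → 69 → 77 → 84 → 90 → 95 → 99 → 102 → 104 → 105

Answer: 105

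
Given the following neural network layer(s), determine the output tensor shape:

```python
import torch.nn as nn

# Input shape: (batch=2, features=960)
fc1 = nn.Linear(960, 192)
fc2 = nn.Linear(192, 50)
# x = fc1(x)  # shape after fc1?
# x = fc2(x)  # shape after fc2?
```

Input: (2, 960) -> after fc1: (2, 192) -> Output: (2, 50)

Answer: (2, 50)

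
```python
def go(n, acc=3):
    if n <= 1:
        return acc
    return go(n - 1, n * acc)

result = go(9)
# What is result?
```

Accumulator trace (n, acc): (9, 3) -> (8, 27) -> (7, 216) -> (6, 1512) -> (5, 9072) -> (4, 45360) -> (3, 181440) -> (2, 544320) -> (1, 1088640) -> return 1088640

Answer: 1088640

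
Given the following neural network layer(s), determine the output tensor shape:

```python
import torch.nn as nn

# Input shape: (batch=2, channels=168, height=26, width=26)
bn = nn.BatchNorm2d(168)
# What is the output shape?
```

Input: (2, 168, 26, 26) -> Output: (2, 168, 26, 26)

Answer: (2, 168, 26, 26)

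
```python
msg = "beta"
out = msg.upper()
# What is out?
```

Trace:
`msg = "beta"` → msg = 'beta'
`out = msg.upper()` → out = 'BETA'
So out = 'BETA'

Answer: 'BETA'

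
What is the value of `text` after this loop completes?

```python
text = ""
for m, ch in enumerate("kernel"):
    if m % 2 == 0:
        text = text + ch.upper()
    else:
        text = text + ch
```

Uppercase even positions in 'kernel'
`text` takes the values: "" → "K" → "Ke" → "KeR" → "KeRn" → "KeRnE" → "KeRnEl"

Answer: "KeRnEl"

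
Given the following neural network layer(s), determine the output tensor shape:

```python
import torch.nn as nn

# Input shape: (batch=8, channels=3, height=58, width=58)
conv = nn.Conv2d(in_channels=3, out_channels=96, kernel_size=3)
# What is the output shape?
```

Input: (8, 3, 58, 58) -> Output: (8, 96, 56, 56)

Answer: (8, 96, 56, 56)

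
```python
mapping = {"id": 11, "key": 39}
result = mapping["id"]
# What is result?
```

Trace:
`mapping = {"id": 11, "key": 39}` → mapping = {'id': 11, 'key': 39}
`result = mapping["id"]` → result = 11
So result = 11

Answer: 11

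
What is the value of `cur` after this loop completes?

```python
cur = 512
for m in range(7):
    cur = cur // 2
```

Halve 7 times: 512 // 2^7 = 4
`cur` takes the values: 512 → 256 → 128 → 64 → 32 → 16 → 8 → 4

Answer: 4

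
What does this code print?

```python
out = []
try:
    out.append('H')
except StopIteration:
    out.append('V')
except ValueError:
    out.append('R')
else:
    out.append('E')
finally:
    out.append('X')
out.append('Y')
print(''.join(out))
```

Execution trace: 'H' (try body, no exception) → 'E' (else) → 'X' (finally) → 'Y' (after the try/except). Output: HEXY

Answer: HEXY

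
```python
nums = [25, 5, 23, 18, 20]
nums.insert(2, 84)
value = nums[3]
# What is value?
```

Trace:
`nums = [25, 5, 23, 18, 20]` → nums = [25, 5, 23, 18, 20]
`nums.insert(2, 84)` → nums = [25, 5, 84, 23, 18, 20]
`value = nums[3]` → value = 23
So value = 23

Answer: 23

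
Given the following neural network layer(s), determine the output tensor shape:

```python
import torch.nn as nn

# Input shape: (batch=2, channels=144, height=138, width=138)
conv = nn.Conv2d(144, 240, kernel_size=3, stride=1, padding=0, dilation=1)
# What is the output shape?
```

Input: (2, 144, 138, 138) -> Output: (2, 240, 136, 136)

Answer: (2, 240, 136, 136)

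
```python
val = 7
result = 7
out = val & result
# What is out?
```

Trace:
`val = 7` → val = 7
`result = 7` → result = 7
`out = val & result` → out = 7
So out = 7

Answer: 7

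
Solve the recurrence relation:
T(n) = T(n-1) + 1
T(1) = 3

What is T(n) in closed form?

Unrolling: T(n) = T(1) + 1·(n-1) = 3 + 1(n-1) = n + 2.

Answer: T(n) = n + 2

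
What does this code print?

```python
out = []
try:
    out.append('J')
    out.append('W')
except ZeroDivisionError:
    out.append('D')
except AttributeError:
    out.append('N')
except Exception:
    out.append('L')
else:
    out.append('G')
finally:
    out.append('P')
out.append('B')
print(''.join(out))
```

Execution trace: 'J' (try body) → 'W' (try body, no exception) → 'G' (else) → 'P' (finally) → 'B' (after the try/except). Output: JWGPB

Answer: JWGPB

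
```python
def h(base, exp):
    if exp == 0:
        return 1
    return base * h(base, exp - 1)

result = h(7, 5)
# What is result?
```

h(7, 5) = 7 * 7 * 7 * 7 * 7 = 16807

Answer: 16807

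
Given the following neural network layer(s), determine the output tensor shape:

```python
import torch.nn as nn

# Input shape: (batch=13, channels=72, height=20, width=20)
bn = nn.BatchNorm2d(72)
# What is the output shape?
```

Input: (13, 72, 20, 20) -> Output: (13, 72, 20, 20)

Answer: (13, 72, 20, 20)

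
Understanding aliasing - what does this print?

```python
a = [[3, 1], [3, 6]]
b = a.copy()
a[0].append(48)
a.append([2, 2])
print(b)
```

Key concept: shallow copy with nested lists.
Step by step:
`a = [[3, 1], [3, 6]]` → a = [[3, 1], [3, 6]]
`b = a.copy()` → b = [[3, 1], [3, 6]]
`a[0].append(48)` → a = [[3, 1, 48], [3, 6]]; b = [[3, 1, 48], [3, 6]]
`a.append([2, 2])` → a = [[3, 1, 48], [3, 6], [2, 2]]
`print(b)` → prints [[3, 1, 48], [3, 6]]

Answer: [[3, 1, 48], [3, 6]]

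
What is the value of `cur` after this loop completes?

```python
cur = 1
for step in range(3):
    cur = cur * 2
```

Multiply by 2, 3 times: 1 * 2^3 = 8
`cur` takes the values: 1 → 2 → 4 → 8

Answer: 8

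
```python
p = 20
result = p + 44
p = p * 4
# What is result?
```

Trace:
`p = 20` → p = 20
`result = p + 44` → result = 64
`p = p * 4` → p = 80
So result = 64

Answer: 64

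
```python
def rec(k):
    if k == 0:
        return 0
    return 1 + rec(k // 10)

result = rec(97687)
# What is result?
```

Count of digits of 97687: 5

Answer: 5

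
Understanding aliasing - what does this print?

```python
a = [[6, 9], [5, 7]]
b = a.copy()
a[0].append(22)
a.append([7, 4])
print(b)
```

Key concept: shallow copy with nested lists.
Step by step:
`a = [[6, 9], [5, 7]]` → a = [[6, 9], [5, 7]]
`b = a.copy()` → b = [[6, 9], [5, 7]]
`a[0].append(22)` → a = [[6, 9, 22], [5, 7]]; b = [[6, 9, 22], [5, 7]]
`a.append([7, 4])` → a = [[6, 9, 22], [5, 7], [7, 4]]
`print(b)` → prints [[6, 9, 22], [5, 7]]

Answer: [[6, 9, 22], [5, 7]]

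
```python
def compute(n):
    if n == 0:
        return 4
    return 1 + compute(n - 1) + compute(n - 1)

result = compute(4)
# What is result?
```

compute(n) = 1 + 2·compute(n-1), compute(0)=4. Closed form: (4+1)·2^4 - 1 = 79.

Answer: 79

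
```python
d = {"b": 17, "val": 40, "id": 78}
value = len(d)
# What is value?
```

Trace:
`d = {"b": 17, "val": 40, "id": 78}` → d = {'b': 17, 'val': 40, 'id': 78}
`value = len(d)` → value = 3
So value = 3

Answer: 3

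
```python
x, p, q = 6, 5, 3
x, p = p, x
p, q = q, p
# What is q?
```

Trace:
`x, p, q = 6, 5, 3` → x = 6; p = 5; q = 3
`x, p = p, x` → x = 5; p = 6
`p, q = q, p` → p = 3; q = 6
So q = 6

Answer: 6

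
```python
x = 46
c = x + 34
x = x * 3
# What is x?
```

Trace:
`x = 46` → x = 46
`c = x + 34` → c = 80
`x = x * 3` → x = 138
So x = 138

Answer: 138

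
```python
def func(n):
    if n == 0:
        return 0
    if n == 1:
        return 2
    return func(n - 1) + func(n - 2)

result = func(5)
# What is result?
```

Build up from base cases: func(0)=0, func(1)=2, func(2)=2, func(3)=4, func(4)=6, func(5)=10

Answer: 10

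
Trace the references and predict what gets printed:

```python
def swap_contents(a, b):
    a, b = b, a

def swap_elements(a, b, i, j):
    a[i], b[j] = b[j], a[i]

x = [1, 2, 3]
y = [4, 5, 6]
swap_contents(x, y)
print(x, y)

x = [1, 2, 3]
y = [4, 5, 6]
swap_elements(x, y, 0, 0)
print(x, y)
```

Key concept: parameter rebinding vs mutation.
Step by step:
`x = [1, 2, 3]` → x = [1, 2, 3]
`y = [4, 5, 6]` → y = [4, 5, 6]
`swap_contents(x, y)` → no visible change to tracked variables
`print(x, y)` → prints [1, 2, 3] [4, 5, 6]
`x = [1, 2, 3]` → x = [1, 2, 3]
`y = [4, 5, 6]` → y = [4, 5, 6]
`swap_elements(x, y, 0, 0)` → x = [4, 2, 3]; y = [1, 5, 6]
`print(x, y)` → prints [4, 2, 3] [1, 5, 6]

Answer:
[1, 2, 3] [4, 5, 6]
[4, 2, 3] [1, 5, 6]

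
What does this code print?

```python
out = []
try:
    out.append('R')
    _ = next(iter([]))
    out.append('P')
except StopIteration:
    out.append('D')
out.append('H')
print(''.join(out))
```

Execution trace: 'R' (try body) → 'D' (except StopIteration) → 'H' (after the try/except). Output: RDH

Answer: RDH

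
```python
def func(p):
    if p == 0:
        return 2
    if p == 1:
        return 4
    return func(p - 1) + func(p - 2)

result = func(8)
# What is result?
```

Build up from base cases: func(0)=2, func(1)=4, func(2)=6, func(3)=10, func(4)=16, func(5)=26, func(6)=42, ..., func(8)=110

Answer: 110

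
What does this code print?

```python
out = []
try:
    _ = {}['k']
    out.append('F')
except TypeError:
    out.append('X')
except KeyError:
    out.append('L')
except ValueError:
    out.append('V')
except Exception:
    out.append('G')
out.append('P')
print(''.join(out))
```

Execution trace: 'L' (except KeyError) → 'P' (after the try/except). Output: LP

Answer: LP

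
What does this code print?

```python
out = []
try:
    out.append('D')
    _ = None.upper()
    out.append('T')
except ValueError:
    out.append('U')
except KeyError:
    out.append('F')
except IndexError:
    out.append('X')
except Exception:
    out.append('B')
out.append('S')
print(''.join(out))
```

Execution trace: 'D' (try body) → 'B' (except Exception) → 'S' (after the try/except). Output: DBS

Answer: DBS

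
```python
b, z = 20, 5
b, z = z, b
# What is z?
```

Trace:
`b, z = 20, 5` → b = 20; z = 5
`b, z = z, b` → b = 5; z = 20
So z = 20

Answer: 20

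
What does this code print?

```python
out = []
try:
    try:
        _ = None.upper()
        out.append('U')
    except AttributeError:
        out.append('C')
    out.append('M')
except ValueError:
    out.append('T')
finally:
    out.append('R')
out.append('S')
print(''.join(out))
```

Execution trace: 'C' (inner except AttributeError) → 'M' (try body, no exception) → 'R' (finally) → 'S' (after the try/except). Output: CMRS

Answer: CMRS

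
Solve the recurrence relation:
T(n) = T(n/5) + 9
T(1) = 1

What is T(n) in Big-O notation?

Each step divides n by 5 and adds 9. After log_5(n) steps we reach T(1)=1. So T(n) = 9·log_5(n) + 1 = O(log n).

Answer: O(log n)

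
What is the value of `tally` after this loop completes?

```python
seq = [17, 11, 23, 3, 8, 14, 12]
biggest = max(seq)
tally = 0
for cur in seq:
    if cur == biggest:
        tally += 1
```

Count of max value 23 in [17, 11, 23, 3, 8, 14, 12]
`tally` takes the values: 0 → 1

Answer: 1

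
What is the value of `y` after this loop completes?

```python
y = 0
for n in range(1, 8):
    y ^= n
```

XOR of 1 to 7
`y` takes the values: 0 → 1 → 3 → 0 → 4 → 1 → 7 → 0

Answer: 0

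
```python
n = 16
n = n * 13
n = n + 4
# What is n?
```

Trace:
`n = 16` → n = 16
`n = n * 13` → n = 208
`n = n + 4` → n = 212
So n = 212

Answer: 212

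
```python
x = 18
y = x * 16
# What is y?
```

Trace:
`x = 18` → x = 18
`y = x * 16` → y = 288
So y = 288

Answer: 288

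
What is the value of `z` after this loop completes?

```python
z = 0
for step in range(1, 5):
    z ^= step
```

XOR of 1 to 4
`z` takes the values: 0 → 1 → 3 → 0 → 4

Answer: 4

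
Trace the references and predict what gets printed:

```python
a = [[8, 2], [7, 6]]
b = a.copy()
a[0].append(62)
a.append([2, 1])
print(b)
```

Key concept: shallow copy with nested lists.
Step by step:
`a = [[8, 2], [7, 6]]` → a = [[8, 2], [7, 6]]
`b = a.copy()` → b = [[8, 2], [7, 6]]
`a[0].append(62)` → a = [[8, 2, 62], [7, 6]]; b = [[8, 2, 62], [7, 6]]
`a.append([2, 1])` → a = [[8, 2, 62], [7, 6], [2, 1]]
`print(b)` → prints [[8, 2, 62], [7, 6]]

Answer: [[8, 2, 62], [7, 6]]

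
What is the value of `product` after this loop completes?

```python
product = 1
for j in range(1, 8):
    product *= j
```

7! = 5040
`product` takes the values: 1 → 2 → 6 → 24 → 120 → 720 → 5040

Answer: 5040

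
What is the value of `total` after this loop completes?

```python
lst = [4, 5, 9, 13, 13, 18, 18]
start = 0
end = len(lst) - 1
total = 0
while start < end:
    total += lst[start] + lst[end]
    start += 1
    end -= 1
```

Sum of pairs from ends
`total` takes the values: 0 → 22 → 45 → 67

Answer: 67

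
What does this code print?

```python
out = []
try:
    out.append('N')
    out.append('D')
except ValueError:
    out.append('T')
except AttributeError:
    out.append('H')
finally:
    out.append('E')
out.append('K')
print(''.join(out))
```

Execution trace: 'N' (try body) → 'D' (try body, no exception) → 'E' (finally) → 'K' (after the try/except). Output: NDEK

Answer: NDEK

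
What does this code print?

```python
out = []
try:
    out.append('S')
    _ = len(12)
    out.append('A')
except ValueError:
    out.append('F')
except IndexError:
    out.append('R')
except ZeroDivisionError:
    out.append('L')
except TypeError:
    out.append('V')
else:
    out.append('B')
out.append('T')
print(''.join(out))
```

Execution trace: 'S' (try body) → 'V' (except TypeError) → 'T' (after the try/except). Output: SVT

Answer: SVT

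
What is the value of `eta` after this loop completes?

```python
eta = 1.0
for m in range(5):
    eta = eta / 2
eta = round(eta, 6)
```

Halving LR 5 times: 1 / 2^5
`eta` takes the values: 1.0 → 0.5 → 0.25 → 0.125 → 0.0625 → 0.03125

Answer: 0.03125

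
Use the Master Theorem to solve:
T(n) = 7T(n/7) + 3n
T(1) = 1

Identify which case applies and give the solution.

a=7, b=7, f(n)=3n. log_7(7) = 1. Since c=1 = 1, Case 2 applies: T(n) = Θ(n^log_b(a) · log n) = O(n log n).

Answer: O(n log n) - Case 2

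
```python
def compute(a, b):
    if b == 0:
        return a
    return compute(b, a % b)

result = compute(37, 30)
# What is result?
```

compute(37, 30) -> compute(30, 7) -> compute(7, 2) -> compute(2, 1) -> compute(1, 0) -> 1

Answer: 1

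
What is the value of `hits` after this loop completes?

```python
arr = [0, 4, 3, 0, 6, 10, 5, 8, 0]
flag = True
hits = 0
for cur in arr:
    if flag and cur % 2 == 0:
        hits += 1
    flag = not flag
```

Count even values at even positions
`hits` takes the values: 0 → 1 → 2 → 3

Answer: 3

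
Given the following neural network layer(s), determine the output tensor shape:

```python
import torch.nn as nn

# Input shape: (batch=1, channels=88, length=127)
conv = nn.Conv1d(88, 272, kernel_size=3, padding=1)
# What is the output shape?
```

Input: (1, 88, 127) -> Output: (1, 272, 127)

Answer: (1, 272, 127)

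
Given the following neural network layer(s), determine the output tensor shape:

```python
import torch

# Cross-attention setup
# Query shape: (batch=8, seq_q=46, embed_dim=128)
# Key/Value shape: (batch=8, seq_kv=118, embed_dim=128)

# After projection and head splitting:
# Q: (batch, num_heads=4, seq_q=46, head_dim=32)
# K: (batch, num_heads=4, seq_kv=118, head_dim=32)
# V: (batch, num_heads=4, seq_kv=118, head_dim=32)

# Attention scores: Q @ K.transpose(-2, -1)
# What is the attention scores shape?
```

Input: (8, 46, 128) -> Output: (8, 4, 46, 118)

Answer: (8, 4, 46, 118)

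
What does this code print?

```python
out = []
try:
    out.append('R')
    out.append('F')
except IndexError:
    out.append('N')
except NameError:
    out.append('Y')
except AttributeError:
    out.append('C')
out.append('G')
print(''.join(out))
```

Execution trace: 'R' (try body) → 'F' (try body, no exception) → 'G' (after the try/except). Output: RFG

Answer: RFG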